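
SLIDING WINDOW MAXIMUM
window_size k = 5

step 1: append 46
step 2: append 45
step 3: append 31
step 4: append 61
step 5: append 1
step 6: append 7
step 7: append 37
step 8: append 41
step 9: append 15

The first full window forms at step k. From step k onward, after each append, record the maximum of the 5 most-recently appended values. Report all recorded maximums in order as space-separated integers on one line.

step 1: append 46 -> window=[46] (not full yet)
step 2: append 45 -> window=[46, 45] (not full yet)
step 3: append 31 -> window=[46, 45, 31] (not full yet)
step 4: append 61 -> window=[46, 45, 31, 61] (not full yet)
step 5: append 1 -> window=[46, 45, 31, 61, 1] -> max=61
step 6: append 7 -> window=[45, 31, 61, 1, 7] -> max=61
step 7: append 37 -> window=[31, 61, 1, 7, 37] -> max=61
step 8: append 41 -> window=[61, 1, 7, 37, 41] -> max=61
step 9: append 15 -> window=[1, 7, 37, 41, 15] -> max=41

Answer: 61 61 61 61 41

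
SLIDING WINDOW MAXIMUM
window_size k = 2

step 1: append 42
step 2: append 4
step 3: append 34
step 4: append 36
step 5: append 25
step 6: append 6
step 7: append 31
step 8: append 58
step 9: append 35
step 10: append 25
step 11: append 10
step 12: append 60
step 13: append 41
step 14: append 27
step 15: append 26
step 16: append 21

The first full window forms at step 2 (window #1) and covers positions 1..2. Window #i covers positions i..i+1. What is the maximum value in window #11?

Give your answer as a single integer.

Answer: 60

Derivation:
step 1: append 42 -> window=[42] (not full yet)
step 2: append 4 -> window=[42, 4] -> max=42
step 3: append 34 -> window=[4, 34] -> max=34
step 4: append 36 -> window=[34, 36] -> max=36
step 5: append 25 -> window=[36, 25] -> max=36
step 6: append 6 -> window=[25, 6] -> max=25
step 7: append 31 -> window=[6, 31] -> max=31
step 8: append 58 -> window=[31, 58] -> max=58
step 9: append 35 -> window=[58, 35] -> max=58
step 10: append 25 -> window=[35, 25] -> max=35
step 11: append 10 -> window=[25, 10] -> max=25
step 12: append 60 -> window=[10, 60] -> max=60
Window #11 max = 60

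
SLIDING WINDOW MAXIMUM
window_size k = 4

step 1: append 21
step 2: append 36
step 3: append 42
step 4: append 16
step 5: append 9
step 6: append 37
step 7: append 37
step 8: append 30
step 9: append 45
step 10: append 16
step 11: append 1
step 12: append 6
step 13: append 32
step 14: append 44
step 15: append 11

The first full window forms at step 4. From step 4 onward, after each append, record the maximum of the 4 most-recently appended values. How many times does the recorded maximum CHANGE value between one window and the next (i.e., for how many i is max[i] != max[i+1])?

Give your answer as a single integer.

step 1: append 21 -> window=[21] (not full yet)
step 2: append 36 -> window=[21, 36] (not full yet)
step 3: append 42 -> window=[21, 36, 42] (not full yet)
step 4: append 16 -> window=[21, 36, 42, 16] -> max=42
step 5: append 9 -> window=[36, 42, 16, 9] -> max=42
step 6: append 37 -> window=[42, 16, 9, 37] -> max=42
step 7: append 37 -> window=[16, 9, 37, 37] -> max=37
step 8: append 30 -> window=[9, 37, 37, 30] -> max=37
step 9: append 45 -> window=[37, 37, 30, 45] -> max=45
step 10: append 16 -> window=[37, 30, 45, 16] -> max=45
step 11: append 1 -> window=[30, 45, 16, 1] -> max=45
step 12: append 6 -> window=[45, 16, 1, 6] -> max=45
step 13: append 32 -> window=[16, 1, 6, 32] -> max=32
step 14: append 44 -> window=[1, 6, 32, 44] -> max=44
step 15: append 11 -> window=[6, 32, 44, 11] -> max=44
Recorded maximums: 42 42 42 37 37 45 45 45 45 32 44 44
Changes between consecutive maximums: 4

Answer: 4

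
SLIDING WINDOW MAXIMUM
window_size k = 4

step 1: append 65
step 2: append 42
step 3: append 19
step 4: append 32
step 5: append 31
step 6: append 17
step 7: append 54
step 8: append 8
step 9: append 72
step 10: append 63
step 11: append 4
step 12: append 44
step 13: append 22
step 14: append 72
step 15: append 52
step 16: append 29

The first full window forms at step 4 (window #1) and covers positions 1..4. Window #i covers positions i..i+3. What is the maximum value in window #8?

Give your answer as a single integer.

Answer: 72

Derivation:
step 1: append 65 -> window=[65] (not full yet)
step 2: append 42 -> window=[65, 42] (not full yet)
step 3: append 19 -> window=[65, 42, 19] (not full yet)
step 4: append 32 -> window=[65, 42, 19, 32] -> max=65
step 5: append 31 -> window=[42, 19, 32, 31] -> max=42
step 6: append 17 -> window=[19, 32, 31, 17] -> max=32
step 7: append 54 -> window=[32, 31, 17, 54] -> max=54
step 8: append 8 -> window=[31, 17, 54, 8] -> max=54
step 9: append 72 -> window=[17, 54, 8, 72] -> max=72
step 10: append 63 -> window=[54, 8, 72, 63] -> max=72
step 11: append 4 -> window=[8, 72, 63, 4] -> max=72
Window #8 max = 72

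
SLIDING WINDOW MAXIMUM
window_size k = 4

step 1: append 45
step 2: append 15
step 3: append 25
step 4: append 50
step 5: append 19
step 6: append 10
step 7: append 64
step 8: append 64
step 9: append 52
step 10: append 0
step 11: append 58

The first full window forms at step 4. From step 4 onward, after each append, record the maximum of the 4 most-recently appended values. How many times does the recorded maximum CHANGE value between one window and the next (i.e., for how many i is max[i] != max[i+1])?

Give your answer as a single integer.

Answer: 1

Derivation:
step 1: append 45 -> window=[45] (not full yet)
step 2: append 15 -> window=[45, 15] (not full yet)
step 3: append 25 -> window=[45, 15, 25] (not full yet)
step 4: append 50 -> window=[45, 15, 25, 50] -> max=50
step 5: append 19 -> window=[15, 25, 50, 19] -> max=50
step 6: append 10 -> window=[25, 50, 19, 10] -> max=50
step 7: append 64 -> window=[50, 19, 10, 64] -> max=64
step 8: append 64 -> window=[19, 10, 64, 64] -> max=64
step 9: append 52 -> window=[10, 64, 64, 52] -> max=64
step 10: append 0 -> window=[64, 64, 52, 0] -> max=64
step 11: append 58 -> window=[64, 52, 0, 58] -> max=64
Recorded maximums: 50 50 50 64 64 64 64 64
Changes between consecutive maximums: 1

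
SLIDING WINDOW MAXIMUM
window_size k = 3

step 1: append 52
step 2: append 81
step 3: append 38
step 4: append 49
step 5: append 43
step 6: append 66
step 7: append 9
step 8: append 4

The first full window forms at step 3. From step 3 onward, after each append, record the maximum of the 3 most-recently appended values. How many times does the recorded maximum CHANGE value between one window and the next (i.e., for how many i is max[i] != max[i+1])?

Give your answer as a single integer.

Answer: 2

Derivation:
step 1: append 52 -> window=[52] (not full yet)
step 2: append 81 -> window=[52, 81] (not full yet)
step 3: append 38 -> window=[52, 81, 38] -> max=81
step 4: append 49 -> window=[81, 38, 49] -> max=81
step 5: append 43 -> window=[38, 49, 43] -> max=49
step 6: append 66 -> window=[49, 43, 66] -> max=66
step 7: append 9 -> window=[43, 66, 9] -> max=66
step 8: append 4 -> window=[66, 9, 4] -> max=66
Recorded maximums: 81 81 49 66 66 66
Changes between consecutive maximums: 2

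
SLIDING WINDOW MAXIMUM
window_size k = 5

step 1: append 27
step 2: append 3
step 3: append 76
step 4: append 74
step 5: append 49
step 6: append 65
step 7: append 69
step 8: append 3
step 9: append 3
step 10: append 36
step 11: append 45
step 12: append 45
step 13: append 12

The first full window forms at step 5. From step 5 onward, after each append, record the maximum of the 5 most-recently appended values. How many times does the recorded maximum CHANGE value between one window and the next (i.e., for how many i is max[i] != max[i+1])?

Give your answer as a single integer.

step 1: append 27 -> window=[27] (not full yet)
step 2: append 3 -> window=[27, 3] (not full yet)
step 3: append 76 -> window=[27, 3, 76] (not full yet)
step 4: append 74 -> window=[27, 3, 76, 74] (not full yet)
step 5: append 49 -> window=[27, 3, 76, 74, 49] -> max=76
step 6: append 65 -> window=[3, 76, 74, 49, 65] -> max=76
step 7: append 69 -> window=[76, 74, 49, 65, 69] -> max=76
step 8: append 3 -> window=[74, 49, 65, 69, 3] -> max=74
step 9: append 3 -> window=[49, 65, 69, 3, 3] -> max=69
step 10: append 36 -> window=[65, 69, 3, 3, 36] -> max=69
step 11: append 45 -> window=[69, 3, 3, 36, 45] -> max=69
step 12: append 45 -> window=[3, 3, 36, 45, 45] -> max=45
step 13: append 12 -> window=[3, 36, 45, 45, 12] -> max=45
Recorded maximums: 76 76 76 74 69 69 69 45 45
Changes between consecutive maximums: 3

Answer: 3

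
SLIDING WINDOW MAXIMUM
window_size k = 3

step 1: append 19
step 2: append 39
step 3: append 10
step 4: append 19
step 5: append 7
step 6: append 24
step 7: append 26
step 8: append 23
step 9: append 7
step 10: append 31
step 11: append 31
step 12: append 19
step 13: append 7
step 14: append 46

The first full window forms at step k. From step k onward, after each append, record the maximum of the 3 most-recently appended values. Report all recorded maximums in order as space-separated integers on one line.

step 1: append 19 -> window=[19] (not full yet)
step 2: append 39 -> window=[19, 39] (not full yet)
step 3: append 10 -> window=[19, 39, 10] -> max=39
step 4: append 19 -> window=[39, 10, 19] -> max=39
step 5: append 7 -> window=[10, 19, 7] -> max=19
step 6: append 24 -> window=[19, 7, 24] -> max=24
step 7: append 26 -> window=[7, 24, 26] -> max=26
step 8: append 23 -> window=[24, 26, 23] -> max=26
step 9: append 7 -> window=[26, 23, 7] -> max=26
step 10: append 31 -> window=[23, 7, 31] -> max=31
step 11: append 31 -> window=[7, 31, 31] -> max=31
step 12: append 19 -> window=[31, 31, 19] -> max=31
step 13: append 7 -> window=[31, 19, 7] -> max=31
step 14: append 46 -> window=[19, 7, 46] -> max=46

Answer: 39 39 19 24 26 26 26 31 31 31 31 46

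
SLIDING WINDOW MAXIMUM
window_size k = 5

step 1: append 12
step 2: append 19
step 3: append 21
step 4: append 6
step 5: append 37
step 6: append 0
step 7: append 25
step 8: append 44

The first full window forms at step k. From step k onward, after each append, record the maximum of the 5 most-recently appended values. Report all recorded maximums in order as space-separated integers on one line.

Answer: 37 37 37 44

Derivation:
step 1: append 12 -> window=[12] (not full yet)
step 2: append 19 -> window=[12, 19] (not full yet)
step 3: append 21 -> window=[12, 19, 21] (not full yet)
step 4: append 6 -> window=[12, 19, 21, 6] (not full yet)
step 5: append 37 -> window=[12, 19, 21, 6, 37] -> max=37
step 6: append 0 -> window=[19, 21, 6, 37, 0] -> max=37
step 7: append 25 -> window=[21, 6, 37, 0, 25] -> max=37
step 8: append 44 -> window=[6, 37, 0, 25, 44] -> max=44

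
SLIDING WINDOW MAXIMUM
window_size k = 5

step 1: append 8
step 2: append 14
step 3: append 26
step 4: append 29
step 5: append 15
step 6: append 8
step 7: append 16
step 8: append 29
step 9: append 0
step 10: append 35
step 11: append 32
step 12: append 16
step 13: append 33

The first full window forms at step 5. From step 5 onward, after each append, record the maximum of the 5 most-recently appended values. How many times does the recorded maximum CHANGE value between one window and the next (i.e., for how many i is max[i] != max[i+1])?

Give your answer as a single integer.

Answer: 1

Derivation:
step 1: append 8 -> window=[8] (not full yet)
step 2: append 14 -> window=[8, 14] (not full yet)
step 3: append 26 -> window=[8, 14, 26] (not full yet)
step 4: append 29 -> window=[8, 14, 26, 29] (not full yet)
step 5: append 15 -> window=[8, 14, 26, 29, 15] -> max=29
step 6: append 8 -> window=[14, 26, 29, 15, 8] -> max=29
step 7: append 16 -> window=[26, 29, 15, 8, 16] -> max=29
step 8: append 29 -> window=[29, 15, 8, 16, 29] -> max=29
step 9: append 0 -> window=[15, 8, 16, 29, 0] -> max=29
step 10: append 35 -> window=[8, 16, 29, 0, 35] -> max=35
step 11: append 32 -> window=[16, 29, 0, 35, 32] -> max=35
step 12: append 16 -> window=[29, 0, 35, 32, 16] -> max=35
step 13: append 33 -> window=[0, 35, 32, 16, 33] -> max=35
Recorded maximums: 29 29 29 29 29 35 35 35 35
Changes between consecutive maximums: 1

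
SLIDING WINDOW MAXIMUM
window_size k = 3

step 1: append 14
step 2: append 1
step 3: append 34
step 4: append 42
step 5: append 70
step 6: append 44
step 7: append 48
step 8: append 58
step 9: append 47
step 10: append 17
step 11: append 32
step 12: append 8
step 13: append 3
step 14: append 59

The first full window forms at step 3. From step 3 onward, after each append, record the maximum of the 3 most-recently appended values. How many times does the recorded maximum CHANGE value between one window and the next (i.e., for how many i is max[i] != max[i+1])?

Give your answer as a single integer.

Answer: 6

Derivation:
step 1: append 14 -> window=[14] (not full yet)
step 2: append 1 -> window=[14, 1] (not full yet)
step 3: append 34 -> window=[14, 1, 34] -> max=34
step 4: append 42 -> window=[1, 34, 42] -> max=42
step 5: append 70 -> window=[34, 42, 70] -> max=70
step 6: append 44 -> window=[42, 70, 44] -> max=70
step 7: append 48 -> window=[70, 44, 48] -> max=70
step 8: append 58 -> window=[44, 48, 58] -> max=58
step 9: append 47 -> window=[48, 58, 47] -> max=58
step 10: append 17 -> window=[58, 47, 17] -> max=58
step 11: append 32 -> window=[47, 17, 32] -> max=47
step 12: append 8 -> window=[17, 32, 8] -> max=32
step 13: append 3 -> window=[32, 8, 3] -> max=32
step 14: append 59 -> window=[8, 3, 59] -> max=59
Recorded maximums: 34 42 70 70 70 58 58 58 47 32 32 59
Changes between consecutive maximums: 6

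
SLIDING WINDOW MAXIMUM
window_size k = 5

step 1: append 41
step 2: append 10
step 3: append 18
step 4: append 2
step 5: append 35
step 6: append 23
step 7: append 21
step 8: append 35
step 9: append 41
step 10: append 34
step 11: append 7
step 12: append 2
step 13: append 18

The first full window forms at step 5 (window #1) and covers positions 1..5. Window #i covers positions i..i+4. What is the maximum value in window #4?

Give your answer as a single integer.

Answer: 35

Derivation:
step 1: append 41 -> window=[41] (not full yet)
step 2: append 10 -> window=[41, 10] (not full yet)
step 3: append 18 -> window=[41, 10, 18] (not full yet)
step 4: append 2 -> window=[41, 10, 18, 2] (not full yet)
step 5: append 35 -> window=[41, 10, 18, 2, 35] -> max=41
step 6: append 23 -> window=[10, 18, 2, 35, 23] -> max=35
step 7: append 21 -> window=[18, 2, 35, 23, 21] -> max=35
step 8: append 35 -> window=[2, 35, 23, 21, 35] -> max=35
Window #4 max = 35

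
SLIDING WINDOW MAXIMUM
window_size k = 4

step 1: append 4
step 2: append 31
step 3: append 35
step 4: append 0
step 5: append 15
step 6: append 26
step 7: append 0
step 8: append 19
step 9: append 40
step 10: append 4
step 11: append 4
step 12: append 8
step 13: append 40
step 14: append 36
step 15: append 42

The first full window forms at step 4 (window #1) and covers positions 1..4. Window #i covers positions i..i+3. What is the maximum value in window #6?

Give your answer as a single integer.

Answer: 40

Derivation:
step 1: append 4 -> window=[4] (not full yet)
step 2: append 31 -> window=[4, 31] (not full yet)
step 3: append 35 -> window=[4, 31, 35] (not full yet)
step 4: append 0 -> window=[4, 31, 35, 0] -> max=35
step 5: append 15 -> window=[31, 35, 0, 15] -> max=35
step 6: append 26 -> window=[35, 0, 15, 26] -> max=35
step 7: append 0 -> window=[0, 15, 26, 0] -> max=26
step 8: append 19 -> window=[15, 26, 0, 19] -> max=26
step 9: append 40 -> window=[26, 0, 19, 40] -> max=40
Window #6 max = 40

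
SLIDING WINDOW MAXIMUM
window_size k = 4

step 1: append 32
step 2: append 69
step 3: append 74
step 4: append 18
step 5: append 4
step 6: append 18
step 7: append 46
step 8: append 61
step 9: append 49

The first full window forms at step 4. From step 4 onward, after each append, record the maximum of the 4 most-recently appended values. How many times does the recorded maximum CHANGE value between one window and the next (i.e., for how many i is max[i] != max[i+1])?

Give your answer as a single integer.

step 1: append 32 -> window=[32] (not full yet)
step 2: append 69 -> window=[32, 69] (not full yet)
step 3: append 74 -> window=[32, 69, 74] (not full yet)
step 4: append 18 -> window=[32, 69, 74, 18] -> max=74
step 5: append 4 -> window=[69, 74, 18, 4] -> max=74
step 6: append 18 -> window=[74, 18, 4, 18] -> max=74
step 7: append 46 -> window=[18, 4, 18, 46] -> max=46
step 8: append 61 -> window=[4, 18, 46, 61] -> max=61
step 9: append 49 -> window=[18, 46, 61, 49] -> max=61
Recorded maximums: 74 74 74 46 61 61
Changes between consecutive maximums: 2

Answer: 2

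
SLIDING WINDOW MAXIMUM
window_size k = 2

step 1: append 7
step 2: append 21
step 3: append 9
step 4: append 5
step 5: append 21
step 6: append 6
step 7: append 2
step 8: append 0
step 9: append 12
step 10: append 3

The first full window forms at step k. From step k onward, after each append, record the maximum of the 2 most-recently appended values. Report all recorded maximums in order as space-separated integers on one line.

Answer: 21 21 9 21 21 6 2 12 12

Derivation:
step 1: append 7 -> window=[7] (not full yet)
step 2: append 21 -> window=[7, 21] -> max=21
step 3: append 9 -> window=[21, 9] -> max=21
step 4: append 5 -> window=[9, 5] -> max=9
step 5: append 21 -> window=[5, 21] -> max=21
step 6: append 6 -> window=[21, 6] -> max=21
step 7: append 2 -> window=[6, 2] -> max=6
step 8: append 0 -> window=[2, 0] -> max=2
step 9: append 12 -> window=[0, 12] -> max=12
step 10: append 3 -> window=[12, 3] -> max=12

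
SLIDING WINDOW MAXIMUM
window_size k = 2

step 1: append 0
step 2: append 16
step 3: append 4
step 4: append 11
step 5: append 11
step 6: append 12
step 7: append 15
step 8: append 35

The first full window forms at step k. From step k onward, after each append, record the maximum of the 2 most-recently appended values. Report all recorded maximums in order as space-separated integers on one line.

Answer: 16 16 11 11 12 15 35

Derivation:
step 1: append 0 -> window=[0] (not full yet)
step 2: append 16 -> window=[0, 16] -> max=16
step 3: append 4 -> window=[16, 4] -> max=16
step 4: append 11 -> window=[4, 11] -> max=11
step 5: append 11 -> window=[11, 11] -> max=11
step 6: append 12 -> window=[11, 12] -> max=12
step 7: append 15 -> window=[12, 15] -> max=15
step 8: append 35 -> window=[15, 35] -> max=35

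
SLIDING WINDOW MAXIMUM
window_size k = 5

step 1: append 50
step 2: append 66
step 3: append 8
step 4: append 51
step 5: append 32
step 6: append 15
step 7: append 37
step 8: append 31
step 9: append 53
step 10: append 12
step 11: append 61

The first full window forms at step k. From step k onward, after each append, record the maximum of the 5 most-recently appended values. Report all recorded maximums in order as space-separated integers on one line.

step 1: append 50 -> window=[50] (not full yet)
step 2: append 66 -> window=[50, 66] (not full yet)
step 3: append 8 -> window=[50, 66, 8] (not full yet)
step 4: append 51 -> window=[50, 66, 8, 51] (not full yet)
step 5: append 32 -> window=[50, 66, 8, 51, 32] -> max=66
step 6: append 15 -> window=[66, 8, 51, 32, 15] -> max=66
step 7: append 37 -> window=[8, 51, 32, 15, 37] -> max=51
step 8: append 31 -> window=[51, 32, 15, 37, 31] -> max=51
step 9: append 53 -> window=[32, 15, 37, 31, 53] -> max=53
step 10: append 12 -> window=[15, 37, 31, 53, 12] -> max=53
step 11: append 61 -> window=[37, 31, 53, 12, 61] -> max=61

Answer: 66 66 51 51 53 53 61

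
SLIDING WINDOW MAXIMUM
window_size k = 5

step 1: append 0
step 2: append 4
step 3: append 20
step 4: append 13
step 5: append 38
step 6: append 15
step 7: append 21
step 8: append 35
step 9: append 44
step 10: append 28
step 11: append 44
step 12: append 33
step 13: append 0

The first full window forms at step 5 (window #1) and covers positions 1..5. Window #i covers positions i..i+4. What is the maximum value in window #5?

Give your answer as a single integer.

step 1: append 0 -> window=[0] (not full yet)
step 2: append 4 -> window=[0, 4] (not full yet)
step 3: append 20 -> window=[0, 4, 20] (not full yet)
step 4: append 13 -> window=[0, 4, 20, 13] (not full yet)
step 5: append 38 -> window=[0, 4, 20, 13, 38] -> max=38
step 6: append 15 -> window=[4, 20, 13, 38, 15] -> max=38
step 7: append 21 -> window=[20, 13, 38, 15, 21] -> max=38
step 8: append 35 -> window=[13, 38, 15, 21, 35] -> max=38
step 9: append 44 -> window=[38, 15, 21, 35, 44] -> max=44
Window #5 max = 44

Answer: 44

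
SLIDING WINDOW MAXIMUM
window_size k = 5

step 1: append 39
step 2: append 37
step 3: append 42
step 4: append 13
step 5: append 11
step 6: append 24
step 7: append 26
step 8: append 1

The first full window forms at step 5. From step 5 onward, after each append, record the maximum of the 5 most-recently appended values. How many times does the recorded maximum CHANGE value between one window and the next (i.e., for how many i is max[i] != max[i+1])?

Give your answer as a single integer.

step 1: append 39 -> window=[39] (not full yet)
step 2: append 37 -> window=[39, 37] (not full yet)
step 3: append 42 -> window=[39, 37, 42] (not full yet)
step 4: append 13 -> window=[39, 37, 42, 13] (not full yet)
step 5: append 11 -> window=[39, 37, 42, 13, 11] -> max=42
step 6: append 24 -> window=[37, 42, 13, 11, 24] -> max=42
step 7: append 26 -> window=[42, 13, 11, 24, 26] -> max=42
step 8: append 1 -> window=[13, 11, 24, 26, 1] -> max=26
Recorded maximums: 42 42 42 26
Changes between consecutive maximums: 1

Answer: 1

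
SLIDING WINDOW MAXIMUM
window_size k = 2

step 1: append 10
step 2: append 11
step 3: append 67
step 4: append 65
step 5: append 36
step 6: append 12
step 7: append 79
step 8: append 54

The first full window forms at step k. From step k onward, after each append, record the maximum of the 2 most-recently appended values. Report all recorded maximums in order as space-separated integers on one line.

step 1: append 10 -> window=[10] (not full yet)
step 2: append 11 -> window=[10, 11] -> max=11
step 3: append 67 -> window=[11, 67] -> max=67
step 4: append 65 -> window=[67, 65] -> max=67
step 5: append 36 -> window=[65, 36] -> max=65
step 6: append 12 -> window=[36, 12] -> max=36
step 7: append 79 -> window=[12, 79] -> max=79
step 8: append 54 -> window=[79, 54] -> max=79

Answer: 11 67 67 65 36 79 79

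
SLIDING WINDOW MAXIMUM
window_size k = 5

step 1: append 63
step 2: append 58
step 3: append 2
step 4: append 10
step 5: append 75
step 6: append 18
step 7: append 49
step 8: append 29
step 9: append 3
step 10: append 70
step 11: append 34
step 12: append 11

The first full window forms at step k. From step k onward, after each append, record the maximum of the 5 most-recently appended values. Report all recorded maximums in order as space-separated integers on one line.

step 1: append 63 -> window=[63] (not full yet)
step 2: append 58 -> window=[63, 58] (not full yet)
step 3: append 2 -> window=[63, 58, 2] (not full yet)
step 4: append 10 -> window=[63, 58, 2, 10] (not full yet)
step 5: append 75 -> window=[63, 58, 2, 10, 75] -> max=75
step 6: append 18 -> window=[58, 2, 10, 75, 18] -> max=75
step 7: append 49 -> window=[2, 10, 75, 18, 49] -> max=75
step 8: append 29 -> window=[10, 75, 18, 49, 29] -> max=75
step 9: append 3 -> window=[75, 18, 49, 29, 3] -> max=75
step 10: append 70 -> window=[18, 49, 29, 3, 70] -> max=70
step 11: append 34 -> window=[49, 29, 3, 70, 34] -> max=70
step 12: append 11 -> window=[29, 3, 70, 34, 11] -> max=70

Answer: 75 75 75 75 75 70 70 70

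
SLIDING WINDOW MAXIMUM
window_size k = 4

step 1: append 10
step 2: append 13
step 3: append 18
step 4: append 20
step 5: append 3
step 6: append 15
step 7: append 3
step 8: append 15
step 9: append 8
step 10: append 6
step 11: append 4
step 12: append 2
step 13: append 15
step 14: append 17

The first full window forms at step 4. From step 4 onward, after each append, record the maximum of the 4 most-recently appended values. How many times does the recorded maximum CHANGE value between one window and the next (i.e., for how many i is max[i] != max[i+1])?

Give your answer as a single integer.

Answer: 4

Derivation:
step 1: append 10 -> window=[10] (not full yet)
step 2: append 13 -> window=[10, 13] (not full yet)
step 3: append 18 -> window=[10, 13, 18] (not full yet)
step 4: append 20 -> window=[10, 13, 18, 20] -> max=20
step 5: append 3 -> window=[13, 18, 20, 3] -> max=20
step 6: append 15 -> window=[18, 20, 3, 15] -> max=20
step 7: append 3 -> window=[20, 3, 15, 3] -> max=20
step 8: append 15 -> window=[3, 15, 3, 15] -> max=15
step 9: append 8 -> window=[15, 3, 15, 8] -> max=15
step 10: append 6 -> window=[3, 15, 8, 6] -> max=15
step 11: append 4 -> window=[15, 8, 6, 4] -> max=15
step 12: append 2 -> window=[8, 6, 4, 2] -> max=8
step 13: append 15 -> window=[6, 4, 2, 15] -> max=15
step 14: append 17 -> window=[4, 2, 15, 17] -> max=17
Recorded maximums: 20 20 20 20 15 15 15 15 8 15 17
Changes between consecutive maximums: 4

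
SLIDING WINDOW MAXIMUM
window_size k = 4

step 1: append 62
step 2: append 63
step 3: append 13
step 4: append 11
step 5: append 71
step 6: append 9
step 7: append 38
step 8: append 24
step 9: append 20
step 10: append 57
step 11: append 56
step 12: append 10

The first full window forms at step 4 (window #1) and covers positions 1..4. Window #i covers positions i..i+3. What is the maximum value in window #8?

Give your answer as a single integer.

step 1: append 62 -> window=[62] (not full yet)
step 2: append 63 -> window=[62, 63] (not full yet)
step 3: append 13 -> window=[62, 63, 13] (not full yet)
step 4: append 11 -> window=[62, 63, 13, 11] -> max=63
step 5: append 71 -> window=[63, 13, 11, 71] -> max=71
step 6: append 9 -> window=[13, 11, 71, 9] -> max=71
step 7: append 38 -> window=[11, 71, 9, 38] -> max=71
step 8: append 24 -> window=[71, 9, 38, 24] -> max=71
step 9: append 20 -> window=[9, 38, 24, 20] -> max=38
step 10: append 57 -> window=[38, 24, 20, 57] -> max=57
step 11: append 56 -> window=[24, 20, 57, 56] -> max=57
Window #8 max = 57

Answer: 57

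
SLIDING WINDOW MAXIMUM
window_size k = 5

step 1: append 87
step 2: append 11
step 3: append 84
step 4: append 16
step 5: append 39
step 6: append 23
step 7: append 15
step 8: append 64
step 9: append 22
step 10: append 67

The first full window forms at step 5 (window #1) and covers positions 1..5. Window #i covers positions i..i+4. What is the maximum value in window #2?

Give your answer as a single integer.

Answer: 84

Derivation:
step 1: append 87 -> window=[87] (not full yet)
step 2: append 11 -> window=[87, 11] (not full yet)
step 3: append 84 -> window=[87, 11, 84] (not full yet)
step 4: append 16 -> window=[87, 11, 84, 16] (not full yet)
step 5: append 39 -> window=[87, 11, 84, 16, 39] -> max=87
step 6: append 23 -> window=[11, 84, 16, 39, 23] -> max=84
Window #2 max = 84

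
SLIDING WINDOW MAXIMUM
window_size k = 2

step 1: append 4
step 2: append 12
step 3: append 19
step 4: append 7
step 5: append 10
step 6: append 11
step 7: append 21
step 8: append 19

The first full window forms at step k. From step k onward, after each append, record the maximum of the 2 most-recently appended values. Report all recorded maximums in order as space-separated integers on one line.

step 1: append 4 -> window=[4] (not full yet)
step 2: append 12 -> window=[4, 12] -> max=12
step 3: append 19 -> window=[12, 19] -> max=19
step 4: append 7 -> window=[19, 7] -> max=19
step 5: append 10 -> window=[7, 10] -> max=10
step 6: append 11 -> window=[10, 11] -> max=11
step 7: append 21 -> window=[11, 21] -> max=21
step 8: append 19 -> window=[21, 19] -> max=21

Answer: 12 19 19 10 11 21 21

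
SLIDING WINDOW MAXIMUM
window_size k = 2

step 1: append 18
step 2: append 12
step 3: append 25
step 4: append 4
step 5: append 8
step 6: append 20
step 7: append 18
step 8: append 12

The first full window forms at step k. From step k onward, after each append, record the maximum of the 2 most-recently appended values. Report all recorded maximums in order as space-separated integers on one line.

step 1: append 18 -> window=[18] (not full yet)
step 2: append 12 -> window=[18, 12] -> max=18
step 3: append 25 -> window=[12, 25] -> max=25
step 4: append 4 -> window=[25, 4] -> max=25
step 5: append 8 -> window=[4, 8] -> max=8
step 6: append 20 -> window=[8, 20] -> max=20
step 7: append 18 -> window=[20, 18] -> max=20
step 8: append 12 -> window=[18, 12] -> max=18

Answer: 18 25 25 8 20 20 18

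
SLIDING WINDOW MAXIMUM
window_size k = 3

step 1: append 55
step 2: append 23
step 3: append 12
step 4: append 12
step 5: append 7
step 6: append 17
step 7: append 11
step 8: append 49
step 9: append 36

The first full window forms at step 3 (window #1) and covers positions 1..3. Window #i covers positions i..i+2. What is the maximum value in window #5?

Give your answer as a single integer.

step 1: append 55 -> window=[55] (not full yet)
step 2: append 23 -> window=[55, 23] (not full yet)
step 3: append 12 -> window=[55, 23, 12] -> max=55
step 4: append 12 -> window=[23, 12, 12] -> max=23
step 5: append 7 -> window=[12, 12, 7] -> max=12
step 6: append 17 -> window=[12, 7, 17] -> max=17
step 7: append 11 -> window=[7, 17, 11] -> max=17
Window #5 max = 17

Answer: 17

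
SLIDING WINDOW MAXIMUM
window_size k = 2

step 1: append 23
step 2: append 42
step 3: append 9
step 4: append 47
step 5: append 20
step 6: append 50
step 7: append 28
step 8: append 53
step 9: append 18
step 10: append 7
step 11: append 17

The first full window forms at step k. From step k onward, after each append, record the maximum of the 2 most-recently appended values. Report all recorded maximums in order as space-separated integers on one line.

step 1: append 23 -> window=[23] (not full yet)
step 2: append 42 -> window=[23, 42] -> max=42
step 3: append 9 -> window=[42, 9] -> max=42
step 4: append 47 -> window=[9, 47] -> max=47
step 5: append 20 -> window=[47, 20] -> max=47
step 6: append 50 -> window=[20, 50] -> max=50
step 7: append 28 -> window=[50, 28] -> max=50
step 8: append 53 -> window=[28, 53] -> max=53
step 9: append 18 -> window=[53, 18] -> max=53
step 10: append 7 -> window=[18, 7] -> max=18
step 11: append 17 -> window=[7, 17] -> max=17

Answer: 42 42 47 47 50 50 53 53 18 17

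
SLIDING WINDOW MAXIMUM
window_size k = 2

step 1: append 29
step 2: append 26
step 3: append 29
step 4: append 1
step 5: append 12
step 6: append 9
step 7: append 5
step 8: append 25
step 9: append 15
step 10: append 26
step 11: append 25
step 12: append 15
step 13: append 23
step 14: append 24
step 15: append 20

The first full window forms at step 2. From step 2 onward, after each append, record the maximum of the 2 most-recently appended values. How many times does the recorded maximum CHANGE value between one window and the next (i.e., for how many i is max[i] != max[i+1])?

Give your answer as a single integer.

Answer: 7

Derivation:
step 1: append 29 -> window=[29] (not full yet)
step 2: append 26 -> window=[29, 26] -> max=29
step 3: append 29 -> window=[26, 29] -> max=29
step 4: append 1 -> window=[29, 1] -> max=29
step 5: append 12 -> window=[1, 12] -> max=12
step 6: append 9 -> window=[12, 9] -> max=12
step 7: append 5 -> window=[9, 5] -> max=9
step 8: append 25 -> window=[5, 25] -> max=25
step 9: append 15 -> window=[25, 15] -> max=25
step 10: append 26 -> window=[15, 26] -> max=26
step 11: append 25 -> window=[26, 25] -> max=26
step 12: append 15 -> window=[25, 15] -> max=25
step 13: append 23 -> window=[15, 23] -> max=23
step 14: append 24 -> window=[23, 24] -> max=24
step 15: append 20 -> window=[24, 20] -> max=24
Recorded maximums: 29 29 29 12 12 9 25 25 26 26 25 23 24 24
Changes between consecutive maximums: 7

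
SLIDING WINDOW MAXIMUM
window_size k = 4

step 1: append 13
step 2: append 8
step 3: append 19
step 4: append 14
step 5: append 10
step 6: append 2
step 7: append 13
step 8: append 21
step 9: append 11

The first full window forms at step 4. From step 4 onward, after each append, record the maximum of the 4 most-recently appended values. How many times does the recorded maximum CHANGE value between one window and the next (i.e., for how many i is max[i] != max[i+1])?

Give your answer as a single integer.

step 1: append 13 -> window=[13] (not full yet)
step 2: append 8 -> window=[13, 8] (not full yet)
step 3: append 19 -> window=[13, 8, 19] (not full yet)
step 4: append 14 -> window=[13, 8, 19, 14] -> max=19
step 5: append 10 -> window=[8, 19, 14, 10] -> max=19
step 6: append 2 -> window=[19, 14, 10, 2] -> max=19
step 7: append 13 -> window=[14, 10, 2, 13] -> max=14
step 8: append 21 -> window=[10, 2, 13, 21] -> max=21
step 9: append 11 -> window=[2, 13, 21, 11] -> max=21
Recorded maximums: 19 19 19 14 21 21
Changes between consecutive maximums: 2

Answer: 2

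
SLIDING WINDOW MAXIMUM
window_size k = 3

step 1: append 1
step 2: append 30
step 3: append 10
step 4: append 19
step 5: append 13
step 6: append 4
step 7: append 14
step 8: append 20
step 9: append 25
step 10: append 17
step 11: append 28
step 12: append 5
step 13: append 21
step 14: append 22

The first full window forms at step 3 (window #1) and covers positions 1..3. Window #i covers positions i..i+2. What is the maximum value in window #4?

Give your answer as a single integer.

Answer: 19

Derivation:
step 1: append 1 -> window=[1] (not full yet)
step 2: append 30 -> window=[1, 30] (not full yet)
step 3: append 10 -> window=[1, 30, 10] -> max=30
step 4: append 19 -> window=[30, 10, 19] -> max=30
step 5: append 13 -> window=[10, 19, 13] -> max=19
step 6: append 4 -> window=[19, 13, 4] -> max=19
Window #4 max = 19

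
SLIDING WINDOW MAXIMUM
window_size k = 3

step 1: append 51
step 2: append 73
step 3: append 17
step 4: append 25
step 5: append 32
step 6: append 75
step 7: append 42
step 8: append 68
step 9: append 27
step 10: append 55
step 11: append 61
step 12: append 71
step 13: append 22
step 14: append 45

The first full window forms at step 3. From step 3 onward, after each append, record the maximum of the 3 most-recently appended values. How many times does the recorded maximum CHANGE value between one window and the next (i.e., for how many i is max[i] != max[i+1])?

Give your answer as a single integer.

Answer: 5

Derivation:
step 1: append 51 -> window=[51] (not full yet)
step 2: append 73 -> window=[51, 73] (not full yet)
step 3: append 17 -> window=[51, 73, 17] -> max=73
step 4: append 25 -> window=[73, 17, 25] -> max=73
step 5: append 32 -> window=[17, 25, 32] -> max=32
step 6: append 75 -> window=[25, 32, 75] -> max=75
step 7: append 42 -> window=[32, 75, 42] -> max=75
step 8: append 68 -> window=[75, 42, 68] -> max=75
step 9: append 27 -> window=[42, 68, 27] -> max=68
step 10: append 55 -> window=[68, 27, 55] -> max=68
step 11: append 61 -> window=[27, 55, 61] -> max=61
step 12: append 71 -> window=[55, 61, 71] -> max=71
step 13: append 22 -> window=[61, 71, 22] -> max=71
step 14: append 45 -> window=[71, 22, 45] -> max=71
Recorded maximums: 73 73 32 75 75 75 68 68 61 71 71 71
Changes between consecutive maximums: 5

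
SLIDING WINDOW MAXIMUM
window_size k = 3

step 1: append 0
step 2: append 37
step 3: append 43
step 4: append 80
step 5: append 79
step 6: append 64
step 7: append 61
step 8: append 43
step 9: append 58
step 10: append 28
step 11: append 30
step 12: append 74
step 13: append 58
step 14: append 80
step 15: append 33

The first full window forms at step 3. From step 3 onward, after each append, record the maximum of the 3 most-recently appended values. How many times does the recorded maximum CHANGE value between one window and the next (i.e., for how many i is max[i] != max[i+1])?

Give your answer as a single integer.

step 1: append 0 -> window=[0] (not full yet)
step 2: append 37 -> window=[0, 37] (not full yet)
step 3: append 43 -> window=[0, 37, 43] -> max=43
step 4: append 80 -> window=[37, 43, 80] -> max=80
step 5: append 79 -> window=[43, 80, 79] -> max=80
step 6: append 64 -> window=[80, 79, 64] -> max=80
step 7: append 61 -> window=[79, 64, 61] -> max=79
step 8: append 43 -> window=[64, 61, 43] -> max=64
step 9: append 58 -> window=[61, 43, 58] -> max=61
step 10: append 28 -> window=[43, 58, 28] -> max=58
step 11: append 30 -> window=[58, 28, 30] -> max=58
step 12: append 74 -> window=[28, 30, 74] -> max=74
step 13: append 58 -> window=[30, 74, 58] -> max=74
step 14: append 80 -> window=[74, 58, 80] -> max=80
step 15: append 33 -> window=[58, 80, 33] -> max=80
Recorded maximums: 43 80 80 80 79 64 61 58 58 74 74 80 80
Changes between consecutive maximums: 7

Answer: 7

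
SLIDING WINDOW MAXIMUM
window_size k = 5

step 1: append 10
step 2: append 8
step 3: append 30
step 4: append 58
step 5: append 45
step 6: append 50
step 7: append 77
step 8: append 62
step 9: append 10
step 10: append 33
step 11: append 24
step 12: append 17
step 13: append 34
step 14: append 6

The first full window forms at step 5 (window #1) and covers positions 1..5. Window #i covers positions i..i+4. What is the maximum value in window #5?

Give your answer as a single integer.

step 1: append 10 -> window=[10] (not full yet)
step 2: append 8 -> window=[10, 8] (not full yet)
step 3: append 30 -> window=[10, 8, 30] (not full yet)
step 4: append 58 -> window=[10, 8, 30, 58] (not full yet)
step 5: append 45 -> window=[10, 8, 30, 58, 45] -> max=58
step 6: append 50 -> window=[8, 30, 58, 45, 50] -> max=58
step 7: append 77 -> window=[30, 58, 45, 50, 77] -> max=77
step 8: append 62 -> window=[58, 45, 50, 77, 62] -> max=77
step 9: append 10 -> window=[45, 50, 77, 62, 10] -> max=77
Window #5 max = 77

Answer: 77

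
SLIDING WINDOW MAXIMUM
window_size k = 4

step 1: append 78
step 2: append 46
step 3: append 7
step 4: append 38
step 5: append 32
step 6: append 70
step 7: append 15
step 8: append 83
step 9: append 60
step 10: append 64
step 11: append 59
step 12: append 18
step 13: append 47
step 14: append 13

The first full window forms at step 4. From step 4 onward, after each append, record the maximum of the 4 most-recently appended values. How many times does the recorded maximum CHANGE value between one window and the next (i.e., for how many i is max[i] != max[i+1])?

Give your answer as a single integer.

step 1: append 78 -> window=[78] (not full yet)
step 2: append 46 -> window=[78, 46] (not full yet)
step 3: append 7 -> window=[78, 46, 7] (not full yet)
step 4: append 38 -> window=[78, 46, 7, 38] -> max=78
step 5: append 32 -> window=[46, 7, 38, 32] -> max=46
step 6: append 70 -> window=[7, 38, 32, 70] -> max=70
step 7: append 15 -> window=[38, 32, 70, 15] -> max=70
step 8: append 83 -> window=[32, 70, 15, 83] -> max=83
step 9: append 60 -> window=[70, 15, 83, 60] -> max=83
step 10: append 64 -> window=[15, 83, 60, 64] -> max=83
step 11: append 59 -> window=[83, 60, 64, 59] -> max=83
step 12: append 18 -> window=[60, 64, 59, 18] -> max=64
step 13: append 47 -> window=[64, 59, 18, 47] -> max=64
step 14: append 13 -> window=[59, 18, 47, 13] -> max=59
Recorded maximums: 78 46 70 70 83 83 83 83 64 64 59
Changes between consecutive maximums: 5

Answer: 5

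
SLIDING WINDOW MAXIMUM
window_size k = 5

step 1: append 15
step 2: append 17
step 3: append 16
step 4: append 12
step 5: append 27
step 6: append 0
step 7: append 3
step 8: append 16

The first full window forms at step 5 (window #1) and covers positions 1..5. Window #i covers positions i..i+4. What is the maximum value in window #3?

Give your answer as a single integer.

step 1: append 15 -> window=[15] (not full yet)
step 2: append 17 -> window=[15, 17] (not full yet)
step 3: append 16 -> window=[15, 17, 16] (not full yet)
step 4: append 12 -> window=[15, 17, 16, 12] (not full yet)
step 5: append 27 -> window=[15, 17, 16, 12, 27] -> max=27
step 6: append 0 -> window=[17, 16, 12, 27, 0] -> max=27
step 7: append 3 -> window=[16, 12, 27, 0, 3] -> max=27
Window #3 max = 27

Answer: 27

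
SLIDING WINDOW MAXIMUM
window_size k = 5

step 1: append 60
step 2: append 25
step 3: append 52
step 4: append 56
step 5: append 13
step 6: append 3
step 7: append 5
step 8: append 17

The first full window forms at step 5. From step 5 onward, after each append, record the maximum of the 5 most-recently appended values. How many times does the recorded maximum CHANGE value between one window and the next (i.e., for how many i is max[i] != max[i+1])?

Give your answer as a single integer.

Answer: 1

Derivation:
step 1: append 60 -> window=[60] (not full yet)
step 2: append 25 -> window=[60, 25] (not full yet)
step 3: append 52 -> window=[60, 25, 52] (not full yet)
step 4: append 56 -> window=[60, 25, 52, 56] (not full yet)
step 5: append 13 -> window=[60, 25, 52, 56, 13] -> max=60
step 6: append 3 -> window=[25, 52, 56, 13, 3] -> max=56
step 7: append 5 -> window=[52, 56, 13, 3, 5] -> max=56
step 8: append 17 -> window=[56, 13, 3, 5, 17] -> max=56
Recorded maximums: 60 56 56 56
Changes between consecutive maximums: 1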